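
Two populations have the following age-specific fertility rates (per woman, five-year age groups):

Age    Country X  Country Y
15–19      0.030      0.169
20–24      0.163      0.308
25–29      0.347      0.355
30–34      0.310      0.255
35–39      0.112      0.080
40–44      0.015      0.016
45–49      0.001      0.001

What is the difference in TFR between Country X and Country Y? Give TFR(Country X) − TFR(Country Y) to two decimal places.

Country X:
  Sum of ASFRs = 0.030 + 0.163 + 0.347 + 0.310 + 0.112 + 0.015 + 0.001 = 0.978
  TFR = 5 × 0.978 = 4.89
Country Y:
  Sum of ASFRs = 0.169 + 0.308 + 0.355 + 0.255 + 0.080 + 0.016 + 0.001 = 1.184
  TFR = 5 × 1.184 = 5.92
Difference = 4.89 − 5.92 = -1.03

-1.03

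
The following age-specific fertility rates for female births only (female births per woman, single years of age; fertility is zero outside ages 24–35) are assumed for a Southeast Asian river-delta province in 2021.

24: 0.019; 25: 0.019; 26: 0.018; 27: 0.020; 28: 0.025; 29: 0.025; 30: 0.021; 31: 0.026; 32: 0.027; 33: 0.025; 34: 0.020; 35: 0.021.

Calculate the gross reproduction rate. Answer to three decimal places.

Sum of female ASFRs = 0.019 + 0.019 + 0.018 + 0.020 + 0.025 + 0.025 + 0.021 + 0.026 + 0.027 + 0.025 + 0.020 + 0.021 = 0.266
GRR = 0.266

0.266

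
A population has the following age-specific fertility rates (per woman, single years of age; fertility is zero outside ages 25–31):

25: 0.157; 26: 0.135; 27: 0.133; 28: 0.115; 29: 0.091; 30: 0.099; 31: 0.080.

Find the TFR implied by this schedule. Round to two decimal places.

Sum of ASFRs = 0.157 + 0.135 + 0.133 + 0.115 + 0.091 + 0.099 + 0.080 = 0.810
TFR = 0.81

0.81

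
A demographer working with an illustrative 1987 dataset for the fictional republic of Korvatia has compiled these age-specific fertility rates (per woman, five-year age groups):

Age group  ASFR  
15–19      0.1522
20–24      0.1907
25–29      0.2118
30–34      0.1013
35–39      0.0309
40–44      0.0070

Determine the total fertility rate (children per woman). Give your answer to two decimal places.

Sum of ASFRs = 0.1522 + 0.1907 + 0.2118 + 0.1013 + 0.0309 + 0.0070 = 0.6939
TFR = 5 × 0.6939 = 3.4695

3.47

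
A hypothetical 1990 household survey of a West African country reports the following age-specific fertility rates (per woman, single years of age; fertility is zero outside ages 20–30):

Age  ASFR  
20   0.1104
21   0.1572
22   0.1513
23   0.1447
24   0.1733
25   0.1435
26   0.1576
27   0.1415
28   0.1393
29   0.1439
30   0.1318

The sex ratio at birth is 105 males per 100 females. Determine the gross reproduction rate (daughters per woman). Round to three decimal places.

Proportion female at birth = 100 / (100 + 105) = 0.48780.
Sum of ASFRs = 0.1104 + 0.1572 + 0.1513 + 0.1447 + 0.1733 + 0.1435 + 0.1576 + 0.1415 + 0.1393 + 0.1439 + 0.1318 = 1.5945
TFR = 1.5945
GRR = 0.48780 × 1.5945 = 0.77780

0.778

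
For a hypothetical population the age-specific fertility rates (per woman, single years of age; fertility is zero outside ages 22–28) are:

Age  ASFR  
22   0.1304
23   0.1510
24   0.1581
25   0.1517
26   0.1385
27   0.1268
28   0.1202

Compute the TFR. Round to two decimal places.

Sum of ASFRs = 0.1304 + 0.1510 + 0.1581 + 0.1517 + 0.1385 + 0.1268 + 0.1202 = 0.9767
TFR = 0.9767

0.98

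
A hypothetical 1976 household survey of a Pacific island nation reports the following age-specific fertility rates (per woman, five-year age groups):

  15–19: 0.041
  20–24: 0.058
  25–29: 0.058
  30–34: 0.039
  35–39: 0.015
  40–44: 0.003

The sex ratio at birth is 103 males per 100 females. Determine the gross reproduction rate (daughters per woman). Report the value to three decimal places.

Proportion female at birth = 100 / (100 + 103) = 0.49261.
Sum of ASFRs = 0.041 + 0.058 + 0.058 + 0.039 + 0.015 + 0.003 = 0.214
TFR = 5 × 0.214 = 1.07
GRR = 0.49261 × 1.07 = 0.52709

0.527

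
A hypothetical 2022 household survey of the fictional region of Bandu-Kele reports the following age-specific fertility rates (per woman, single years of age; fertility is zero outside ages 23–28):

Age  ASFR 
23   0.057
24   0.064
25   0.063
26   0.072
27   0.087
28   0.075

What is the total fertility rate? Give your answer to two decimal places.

0.42

Sum of ASFRs = 0.057 + 0.064 + 0.063 + 0.072 + 0.087 + 0.075 = 0.418
TFR = 0.418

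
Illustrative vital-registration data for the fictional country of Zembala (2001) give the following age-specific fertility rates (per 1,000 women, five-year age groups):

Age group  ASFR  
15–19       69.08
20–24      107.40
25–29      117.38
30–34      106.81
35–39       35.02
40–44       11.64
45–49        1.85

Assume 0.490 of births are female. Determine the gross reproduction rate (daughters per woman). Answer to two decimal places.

1.10

Proportion female at birth = 0.490.
Sum of ASFRs = 69.08 + 107.40 + 117.38 + 106.81 + 35.02 + 11.64 + 1.85 = 449.18
TFR = 5 × 449.18 / 1000 = 2.2459
GRR = 0.490 × 2.2459 = 1.10049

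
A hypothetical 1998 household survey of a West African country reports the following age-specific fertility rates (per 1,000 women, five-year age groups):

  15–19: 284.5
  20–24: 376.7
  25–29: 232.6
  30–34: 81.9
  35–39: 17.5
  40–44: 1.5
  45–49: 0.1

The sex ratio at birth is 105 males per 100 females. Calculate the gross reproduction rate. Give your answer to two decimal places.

Proportion female at birth = 100 / (100 + 105) = 0.48780.
Sum of ASFRs = 284.5 + 376.7 + 232.6 + 81.9 + 17.5 + 1.5 + 0.1 = 994.8
TFR = 5 × 994.8 / 1000 = 4.974
GRR = 0.48780 × 4.974 = 2.42632

2.43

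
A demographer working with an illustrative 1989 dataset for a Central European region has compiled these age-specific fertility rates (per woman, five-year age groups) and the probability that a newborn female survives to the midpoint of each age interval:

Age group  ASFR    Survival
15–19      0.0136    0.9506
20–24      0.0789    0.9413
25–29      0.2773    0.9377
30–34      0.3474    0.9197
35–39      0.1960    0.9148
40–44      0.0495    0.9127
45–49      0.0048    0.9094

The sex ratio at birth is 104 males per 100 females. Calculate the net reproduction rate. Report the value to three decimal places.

Proportion female at birth = 100 / (100 + 104) = 0.49020.
Weighting each age-specific rate by interval width and survival:
  15–19: 5 × 0.0136 × 0.9506 = 0.06464
  20–24: 5 × 0.0789 × 0.9413 = 0.37134
  25–29: 5 × 0.2773 × 0.9377 = 1.30012
  30–34: 5 × 0.3474 × 0.9197 = 1.59752
  35–39: 5 × 0.1960 × 0.9148 = 0.89650
  40–44: 5 × 0.0495 × 0.9127 = 0.22589
  45–49: 5 × 0.0048 × 0.9094 = 0.02183
Sum = 4.47784
NRR = 0.49020 × 4.47784 = 2.19504

2.195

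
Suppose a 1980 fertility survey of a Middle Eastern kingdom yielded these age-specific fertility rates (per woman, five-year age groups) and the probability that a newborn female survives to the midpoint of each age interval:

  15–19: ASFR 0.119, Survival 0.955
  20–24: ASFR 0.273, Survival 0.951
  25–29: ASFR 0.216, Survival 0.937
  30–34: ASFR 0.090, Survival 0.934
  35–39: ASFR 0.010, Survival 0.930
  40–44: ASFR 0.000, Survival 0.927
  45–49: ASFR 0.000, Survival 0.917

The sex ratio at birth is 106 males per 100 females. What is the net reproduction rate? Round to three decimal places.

1.624

Proportion female at birth = 100 / (100 + 106) = 0.48544.
Weighting each age-specific rate by interval width and survival:
  15–19: 5 × 0.119 × 0.955 = 0.56823
  20–24: 5 × 0.273 × 0.951 = 1.29812
  25–29: 5 × 0.216 × 0.937 = 1.01196
  30–34: 5 × 0.090 × 0.934 = 0.42030
  35–39: 5 × 0.010 × 0.930 = 0.04650
  40–44: 5 × 0.000 × 0.927 = 0.00000
  45–49: 5 × 0.000 × 0.917 = 0.00000
Sum = 3.34511
NRR = 0.48544 × 3.34511 = 1.62385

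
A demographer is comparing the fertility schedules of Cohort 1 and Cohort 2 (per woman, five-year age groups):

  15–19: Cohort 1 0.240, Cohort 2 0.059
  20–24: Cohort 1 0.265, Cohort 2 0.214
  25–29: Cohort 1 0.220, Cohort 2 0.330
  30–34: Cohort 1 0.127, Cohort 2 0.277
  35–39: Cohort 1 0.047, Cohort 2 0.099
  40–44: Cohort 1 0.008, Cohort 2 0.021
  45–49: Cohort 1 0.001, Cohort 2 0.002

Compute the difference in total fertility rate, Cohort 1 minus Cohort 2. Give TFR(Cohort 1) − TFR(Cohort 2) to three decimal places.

-0.470

Cohort 1:
  Sum of ASFRs = 0.240 + 0.265 + 0.220 + 0.127 + 0.047 + 0.008 + 0.001 = 0.908
  TFR = 5 × 0.908 = 4.54
Cohort 2:
  Sum of ASFRs = 0.059 + 0.214 + 0.330 + 0.277 + 0.099 + 0.021 + 0.002 = 1.002
  TFR = 5 × 1.002 = 5.01
Difference = 4.54 − 5.01 = -0.47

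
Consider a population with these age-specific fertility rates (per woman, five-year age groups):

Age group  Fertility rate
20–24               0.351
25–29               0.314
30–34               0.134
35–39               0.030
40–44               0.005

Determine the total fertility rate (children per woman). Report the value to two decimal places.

Sum of ASFRs = 0.351 + 0.314 + 0.134 + 0.030 + 0.005 = 0.834
TFR = 5 × 0.834 = 4.17

4.17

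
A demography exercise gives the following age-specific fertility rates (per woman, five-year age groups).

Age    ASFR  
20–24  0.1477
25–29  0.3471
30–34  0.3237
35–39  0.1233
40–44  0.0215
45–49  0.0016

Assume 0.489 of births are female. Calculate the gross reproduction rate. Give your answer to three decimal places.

2.359

Proportion female at birth = 0.489.
Sum of ASFRs = 0.1477 + 0.3471 + 0.3237 + 0.1233 + 0.0215 + 0.0016 = 0.9649
TFR = 5 × 0.9649 = 4.8245
GRR = 0.489 × 4.8245 = 2.35918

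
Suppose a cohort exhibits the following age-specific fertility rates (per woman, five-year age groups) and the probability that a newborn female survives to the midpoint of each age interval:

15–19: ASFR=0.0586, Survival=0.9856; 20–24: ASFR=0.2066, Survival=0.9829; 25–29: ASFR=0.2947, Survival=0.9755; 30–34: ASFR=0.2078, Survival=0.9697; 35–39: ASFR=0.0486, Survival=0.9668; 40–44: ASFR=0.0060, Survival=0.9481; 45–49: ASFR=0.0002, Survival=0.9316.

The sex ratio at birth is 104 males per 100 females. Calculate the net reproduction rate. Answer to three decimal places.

Proportion female at birth = 100 / (100 + 104) = 0.49020.
Each age group contributes 5 × ASFR × survival:
  15–19: 5 × 0.0586 × 0.9856 = 0.28878
  20–24: 5 × 0.2066 × 0.9829 = 1.01534
  25–29: 5 × 0.2947 × 0.9755 = 1.43740
  30–34: 5 × 0.2078 × 0.9697 = 1.00752
  35–39: 5 × 0.0486 × 0.9668 = 0.23493
  40–44: 5 × 0.0060 × 0.9481 = 0.02844
  45–49: 5 × 0.0002 × 0.9316 = 0.00093
Sum = 4.01334
NRR = 0.49020 × 4.01334 = 1.96734

1.967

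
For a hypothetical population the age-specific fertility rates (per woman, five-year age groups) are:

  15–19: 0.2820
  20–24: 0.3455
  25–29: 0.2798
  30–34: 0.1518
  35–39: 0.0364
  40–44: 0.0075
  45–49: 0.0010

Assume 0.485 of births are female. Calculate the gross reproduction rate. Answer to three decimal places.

Proportion female at birth = 0.485.
Sum of ASFRs = 0.2820 + 0.3455 + 0.2798 + 0.1518 + 0.0364 + 0.0075 + 0.0010 = 1.1040
TFR = 5 × 1.1040 = 5.52
GRR = 0.485 × 5.52 = 2.67720

2.677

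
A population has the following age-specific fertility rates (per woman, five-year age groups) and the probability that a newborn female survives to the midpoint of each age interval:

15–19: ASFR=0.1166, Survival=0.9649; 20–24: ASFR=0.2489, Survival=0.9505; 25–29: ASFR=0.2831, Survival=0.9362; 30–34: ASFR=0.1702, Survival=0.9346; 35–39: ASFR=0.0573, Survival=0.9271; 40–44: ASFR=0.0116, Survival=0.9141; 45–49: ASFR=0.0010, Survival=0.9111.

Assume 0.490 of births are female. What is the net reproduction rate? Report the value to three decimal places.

Proportion female at birth = 0.490.
Each age group contributes 5 × ASFR × survival:
  15–19: 5 × 0.1166 × 0.9649 = 0.56254
  20–24: 5 × 0.2489 × 0.9505 = 1.18290
  25–29: 5 × 0.2831 × 0.9362 = 1.32519
  30–34: 5 × 0.1702 × 0.9346 = 0.79534
  35–39: 5 × 0.0573 × 0.9271 = 0.26561
  40–44: 5 × 0.0116 × 0.9141 = 0.05302
  45–49: 5 × 0.0010 × 0.9111 = 0.00456
Sum = 4.18916
NRR = 0.490 × 4.18916 = 2.05269
An NRR exceeding 1 indicates intrinsic growth under these rates.

2.053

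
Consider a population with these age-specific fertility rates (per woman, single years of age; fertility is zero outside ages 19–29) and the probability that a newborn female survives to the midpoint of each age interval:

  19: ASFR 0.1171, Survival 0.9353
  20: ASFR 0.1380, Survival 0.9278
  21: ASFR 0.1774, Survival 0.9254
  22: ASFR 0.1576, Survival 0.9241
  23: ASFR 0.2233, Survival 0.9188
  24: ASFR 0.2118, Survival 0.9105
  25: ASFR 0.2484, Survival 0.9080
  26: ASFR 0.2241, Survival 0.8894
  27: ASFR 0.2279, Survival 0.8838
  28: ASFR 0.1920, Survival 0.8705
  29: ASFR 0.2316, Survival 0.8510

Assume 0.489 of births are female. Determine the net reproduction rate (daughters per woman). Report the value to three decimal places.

Proportion female at birth = 0.489.
Survival-weighted fertility by age (1·fₓ·Sₓ):
  19: 1 × 0.1171 × 0.9353 = 0.10952
  20: 1 × 0.1380 × 0.9278 = 0.12804
  21: 1 × 0.1774 × 0.9254 = 0.16417
  22: 1 × 0.1576 × 0.9241 = 0.14564
  23: 1 × 0.2233 × 0.9188 = 0.20517
  24: 1 × 0.2118 × 0.9105 = 0.19284
  25: 1 × 0.2484 × 0.9080 = 0.22555
  26: 1 × 0.2241 × 0.8894 = 0.19931
  27: 1 × 0.2279 × 0.8838 = 0.20142
  28: 1 × 0.1920 × 0.8705 = 0.16714
  29: 1 × 0.2316 × 0.8510 = 0.19709
Sum = 1.93589
NRR = 0.489 × 1.93589 = 0.94665

0.947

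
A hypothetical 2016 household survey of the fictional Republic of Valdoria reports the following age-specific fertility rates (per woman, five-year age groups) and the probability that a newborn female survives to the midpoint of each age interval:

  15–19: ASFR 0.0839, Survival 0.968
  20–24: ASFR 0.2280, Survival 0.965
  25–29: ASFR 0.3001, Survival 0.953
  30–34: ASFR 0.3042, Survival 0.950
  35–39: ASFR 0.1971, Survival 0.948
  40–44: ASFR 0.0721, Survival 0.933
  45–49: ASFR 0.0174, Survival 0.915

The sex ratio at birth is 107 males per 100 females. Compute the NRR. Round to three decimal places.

Proportion female at birth = 100 / (100 + 107) = 0.48309.
Weighting each age-specific rate by interval width and survival:
  15–19: 5 × 0.0839 × 0.968 = 0.40608
  20–24: 5 × 0.2280 × 0.965 = 1.10010
  25–29: 5 × 0.3001 × 0.953 = 1.42998
  30–34: 5 × 0.3042 × 0.950 = 1.44495
  35–39: 5 × 0.1971 × 0.948 = 0.93425
  40–44: 5 × 0.0721 × 0.933 = 0.33635
  45–49: 5 × 0.0174 × 0.915 = 0.07961
Sum = 5.73132
NRR = 0.48309 × 5.73132 = 2.76874

2.769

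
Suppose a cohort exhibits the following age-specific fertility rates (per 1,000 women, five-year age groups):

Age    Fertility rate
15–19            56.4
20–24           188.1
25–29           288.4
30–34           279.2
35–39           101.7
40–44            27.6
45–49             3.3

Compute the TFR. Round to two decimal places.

Sum of ASFRs = 56.4 + 188.1 + 288.4 + 279.2 + 101.7 + 27.6 + 3.3 = 944.7
TFR = 5 × 944.7 / 1000 = 4.7235

4.72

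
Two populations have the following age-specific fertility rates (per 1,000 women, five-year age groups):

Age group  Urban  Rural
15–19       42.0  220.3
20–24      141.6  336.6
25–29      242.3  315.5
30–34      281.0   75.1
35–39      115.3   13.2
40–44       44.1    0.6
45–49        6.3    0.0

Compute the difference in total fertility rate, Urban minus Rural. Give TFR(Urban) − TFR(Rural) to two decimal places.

-0.44

Urban:
  Sum of ASFRs = 42.0 + 141.6 + 242.3 + 281.0 + 115.3 + 44.1 + 6.3 = 872.6
  TFR = 5 × 872.6 / 1000 = 4.363
Rural:
  Sum of ASFRs = 220.3 + 336.6 + 315.5 + 75.1 + 13.2 + 0.6 + 0.0 = 961.3
  TFR = 5 × 961.3 / 1000 = 4.8065
Difference = 4.363 − 4.8065 = -0.4435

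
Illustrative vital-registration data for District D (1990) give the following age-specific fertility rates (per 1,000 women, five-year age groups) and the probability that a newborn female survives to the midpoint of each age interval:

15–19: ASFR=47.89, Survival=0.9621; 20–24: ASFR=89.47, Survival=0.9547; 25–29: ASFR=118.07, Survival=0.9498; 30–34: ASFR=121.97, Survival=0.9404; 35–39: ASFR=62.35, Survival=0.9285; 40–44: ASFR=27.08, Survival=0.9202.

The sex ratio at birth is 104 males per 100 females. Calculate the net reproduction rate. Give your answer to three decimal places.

1.081

Proportion female at birth = 100 / (100 + 104) = 0.49020.
Survival-weighted fertility by age (5·fₓ·Sₓ):
  15–19: 5 × 47.89/1000 × 0.9621 = 0.23037
  20–24: 5 × 89.47/1000 × 0.9547 = 0.42709
  25–29: 5 × 118.07/1000 × 0.9498 = 0.56071
  30–34: 5 × 121.97/1000 × 0.9404 = 0.57350
  35–39: 5 × 62.35/1000 × 0.9285 = 0.28946
  40–44: 5 × 27.08/1000 × 0.9202 = 0.12460
Sum = 2.20573
NRR = 0.49020 × 2.20573 = 1.08125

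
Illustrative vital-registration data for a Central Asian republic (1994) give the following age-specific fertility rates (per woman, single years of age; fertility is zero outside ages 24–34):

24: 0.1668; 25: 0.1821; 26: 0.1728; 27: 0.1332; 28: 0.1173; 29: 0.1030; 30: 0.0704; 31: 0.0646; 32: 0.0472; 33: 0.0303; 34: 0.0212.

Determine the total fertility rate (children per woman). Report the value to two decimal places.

1.11

Sum of ASFRs = 0.1668 + 0.1821 + 0.1728 + 0.1332 + 0.1173 + 0.1030 + 0.0704 + 0.0646 + 0.0472 + 0.0303 + 0.0212 = 1.1089
TFR = 1.1089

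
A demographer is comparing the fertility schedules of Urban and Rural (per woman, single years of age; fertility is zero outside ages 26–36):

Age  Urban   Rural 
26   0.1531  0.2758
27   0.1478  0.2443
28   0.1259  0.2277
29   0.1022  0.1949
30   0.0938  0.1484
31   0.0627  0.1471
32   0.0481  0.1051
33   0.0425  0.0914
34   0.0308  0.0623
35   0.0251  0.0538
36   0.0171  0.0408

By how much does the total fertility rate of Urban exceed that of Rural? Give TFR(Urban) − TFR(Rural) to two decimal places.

Urban:
  Sum of ASFRs = 0.1531 + 0.1478 + 0.1259 + 0.1022 + 0.0938 + 0.0627 + 0.0481 + 0.0425 + 0.0308 + 0.0251 + 0.0171 = 0.8491
  TFR = 0.8491
Rural:
  Sum of ASFRs = 0.2758 + 0.2443 + 0.2277 + 0.1949 + 0.1484 + 0.1471 + 0.1051 + 0.0914 + 0.0623 + 0.0538 + 0.0408 = 1.5916
  TFR = 1.5916
Difference = 0.8491 − 1.5916 = -0.7425

-0.74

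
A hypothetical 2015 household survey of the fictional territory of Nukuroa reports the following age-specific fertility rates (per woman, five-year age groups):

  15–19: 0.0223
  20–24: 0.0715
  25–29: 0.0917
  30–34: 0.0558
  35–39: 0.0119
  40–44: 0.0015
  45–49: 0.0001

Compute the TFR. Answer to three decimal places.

1.274

Sum of ASFRs = 0.0223 + 0.0715 + 0.0917 + 0.0558 + 0.0119 + 0.0015 + 0.0001 = 0.2548
TFR = 5 × 0.2548 = 1.274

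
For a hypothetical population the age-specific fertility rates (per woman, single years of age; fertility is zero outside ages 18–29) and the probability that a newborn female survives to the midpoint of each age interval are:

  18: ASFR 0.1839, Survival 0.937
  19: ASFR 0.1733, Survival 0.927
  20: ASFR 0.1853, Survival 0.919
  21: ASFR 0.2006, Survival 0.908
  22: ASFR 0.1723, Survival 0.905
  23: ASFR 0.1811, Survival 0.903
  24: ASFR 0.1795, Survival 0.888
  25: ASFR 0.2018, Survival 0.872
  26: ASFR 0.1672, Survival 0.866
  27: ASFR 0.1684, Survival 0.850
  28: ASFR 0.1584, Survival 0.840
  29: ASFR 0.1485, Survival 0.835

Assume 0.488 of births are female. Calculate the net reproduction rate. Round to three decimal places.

Proportion female at birth = 0.488.
Weighting each age-specific rate by interval width and survival:
  18: 1 × 0.1839 × 0.937 = 0.17231
  19: 1 × 0.1733 × 0.927 = 0.16065
  20: 1 × 0.1853 × 0.919 = 0.17029
  21: 1 × 0.2006 × 0.908 = 0.18214
  22: 1 × 0.1723 × 0.905 = 0.15593
  23: 1 × 0.1811 × 0.903 = 0.16353
  24: 1 × 0.1795 × 0.888 = 0.15940
  25: 1 × 0.2018 × 0.872 = 0.17597
  26: 1 × 0.1672 × 0.866 = 0.14480
  27: 1 × 0.1684 × 0.850 = 0.14314
  28: 1 × 0.1584 × 0.840 = 0.13306
  29: 1 × 0.1485 × 0.835 = 0.12400
Sum = 1.88522
NRR = 0.488 × 1.88522 = 0.91999
An NRR under 1 implies long-run decline under these rates.

0.920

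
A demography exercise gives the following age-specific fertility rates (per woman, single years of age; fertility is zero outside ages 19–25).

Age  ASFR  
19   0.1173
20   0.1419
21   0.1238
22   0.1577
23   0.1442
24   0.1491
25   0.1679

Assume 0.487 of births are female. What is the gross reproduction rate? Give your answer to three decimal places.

Proportion female at birth = 0.487.
Sum of ASFRs = 0.1173 + 0.1419 + 0.1238 + 0.1577 + 0.1442 + 0.1491 + 0.1679 = 1.0019
TFR = 1.0019
GRR = 0.487 × 1.0019 = 0.48793

0.488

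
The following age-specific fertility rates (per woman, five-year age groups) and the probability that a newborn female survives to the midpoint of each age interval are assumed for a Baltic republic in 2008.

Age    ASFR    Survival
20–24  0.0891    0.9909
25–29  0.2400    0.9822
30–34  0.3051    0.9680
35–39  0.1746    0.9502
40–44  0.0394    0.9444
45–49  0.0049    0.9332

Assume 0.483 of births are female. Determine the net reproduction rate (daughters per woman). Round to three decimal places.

1.997

Proportion female at birth = 0.483.
Survival-weighted fertility by age (5·fₓ·Sₓ):
  20–24: 5 × 0.0891 × 0.9909 = 0.44145
  25–29: 5 × 0.2400 × 0.9822 = 1.17864
  30–34: 5 × 0.3051 × 0.9680 = 1.47668
  35–39: 5 × 0.1746 × 0.9502 = 0.82952
  40–44: 5 × 0.0394 × 0.9444 = 0.18605
  45–49: 5 × 0.0049 × 0.9332 = 0.02286
Sum = 4.13520
NRR = 0.483 × 4.13520 = 1.99730
NRR > 1, so each generation more than replaces itself.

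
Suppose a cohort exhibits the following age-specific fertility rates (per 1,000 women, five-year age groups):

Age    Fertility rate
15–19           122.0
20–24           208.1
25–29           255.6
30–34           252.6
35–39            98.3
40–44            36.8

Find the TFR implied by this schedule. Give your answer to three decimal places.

4.867

Sum of ASFRs = 122.0 + 208.1 + 255.6 + 252.6 + 98.3 + 36.8 = 973.4
TFR = 5 × 973.4 / 1000 = 4.867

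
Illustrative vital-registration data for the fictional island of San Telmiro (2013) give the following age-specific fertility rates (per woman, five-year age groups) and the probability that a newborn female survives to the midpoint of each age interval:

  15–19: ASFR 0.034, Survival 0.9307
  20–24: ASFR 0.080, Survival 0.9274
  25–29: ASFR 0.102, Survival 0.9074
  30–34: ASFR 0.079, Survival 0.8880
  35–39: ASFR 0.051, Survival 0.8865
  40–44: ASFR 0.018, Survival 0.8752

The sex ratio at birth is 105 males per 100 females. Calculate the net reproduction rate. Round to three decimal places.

Proportion female at birth = 100 / (100 + 105) = 0.48780.
Weighting each age-specific rate by interval width and survival:
  15–19: 5 × 0.034 × 0.9307 = 0.15822
  20–24: 5 × 0.080 × 0.9274 = 0.37096
  25–29: 5 × 0.102 × 0.9074 = 0.46277
  30–34: 5 × 0.079 × 0.8880 = 0.35076
  35–39: 5 × 0.051 × 0.8865 = 0.22606
  40–44: 5 × 0.018 × 0.8752 = 0.07877
Sum = 1.64754
NRR = 0.48780 × 1.64754 = 0.80367
An NRR under 1 implies long-run decline under these rates.

0.804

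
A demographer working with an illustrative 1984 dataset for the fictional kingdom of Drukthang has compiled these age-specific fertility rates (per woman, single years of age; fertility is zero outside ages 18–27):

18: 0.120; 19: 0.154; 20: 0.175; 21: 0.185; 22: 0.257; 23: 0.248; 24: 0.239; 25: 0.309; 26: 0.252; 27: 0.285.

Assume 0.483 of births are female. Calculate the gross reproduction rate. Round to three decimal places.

1.074

Proportion female at birth = 0.483.
Sum of ASFRs = 0.120 + 0.154 + 0.175 + 0.185 + 0.257 + 0.248 + 0.239 + 0.309 + 0.252 + 0.285 = 2.224
TFR = 2.224
GRR = 0.483 × 2.224 = 1.07419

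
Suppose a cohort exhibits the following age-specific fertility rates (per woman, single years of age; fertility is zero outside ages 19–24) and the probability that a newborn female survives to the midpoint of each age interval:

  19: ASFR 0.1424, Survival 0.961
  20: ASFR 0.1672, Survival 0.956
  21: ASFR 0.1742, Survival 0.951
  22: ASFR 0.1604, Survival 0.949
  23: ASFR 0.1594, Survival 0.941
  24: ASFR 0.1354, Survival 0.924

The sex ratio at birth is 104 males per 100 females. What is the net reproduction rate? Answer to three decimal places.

0.436

Proportion female at birth = 100 / (100 + 104) = 0.49020.
Survival-weighted fertility by age (1·fₓ·Sₓ):
  19: 1 × 0.1424 × 0.961 = 0.13685
  20: 1 × 0.1672 × 0.956 = 0.15984
  21: 1 × 0.1742 × 0.951 = 0.16566
  22: 1 × 0.1604 × 0.949 = 0.15222
  23: 1 × 0.1594 × 0.941 = 0.15000
  24: 1 × 0.1354 × 0.924 = 0.12511
Sum = 0.88968
NRR = 0.49020 × 0.88968 = 0.43612
An NRR under 1 implies long-run decline under these rates.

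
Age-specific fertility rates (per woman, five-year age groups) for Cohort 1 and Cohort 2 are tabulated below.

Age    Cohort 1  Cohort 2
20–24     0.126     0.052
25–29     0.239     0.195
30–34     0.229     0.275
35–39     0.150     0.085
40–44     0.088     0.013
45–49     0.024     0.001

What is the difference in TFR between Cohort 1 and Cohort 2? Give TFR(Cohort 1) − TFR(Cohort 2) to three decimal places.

1.175

Cohort 1:
  Sum of ASFRs = 0.126 + 0.239 + 0.229 + 0.150 + 0.088 + 0.024 = 0.856
  TFR = 5 × 0.856 = 4.28
Cohort 2:
  Sum of ASFRs = 0.052 + 0.195 + 0.275 + 0.085 + 0.013 + 0.001 = 0.621
  TFR = 5 × 0.621 = 3.105
Difference = 4.28 − 3.105 = 1.175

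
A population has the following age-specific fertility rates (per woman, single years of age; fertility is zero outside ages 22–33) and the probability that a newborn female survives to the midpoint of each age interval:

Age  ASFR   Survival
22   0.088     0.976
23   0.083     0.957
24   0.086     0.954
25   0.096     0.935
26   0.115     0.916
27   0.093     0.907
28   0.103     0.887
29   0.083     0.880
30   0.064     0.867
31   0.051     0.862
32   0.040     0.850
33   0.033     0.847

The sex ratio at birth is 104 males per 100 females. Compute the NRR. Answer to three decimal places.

Proportion female at birth = 100 / (100 + 104) = 0.49020.
Survival-weighted fertility by age (1·fₓ·Sₓ):
  22: 1 × 0.088 × 0.976 = 0.08589
  23: 1 × 0.083 × 0.957 = 0.07943
  24: 1 × 0.086 × 0.954 = 0.08204
  25: 1 × 0.096 × 0.935 = 0.08976
  26: 1 × 0.115 × 0.916 = 0.10534
  27: 1 × 0.093 × 0.907 = 0.08435
  28: 1 × 0.103 × 0.887 = 0.09136
  29: 1 × 0.083 × 0.880 = 0.07304
  30: 1 × 0.064 × 0.867 = 0.05549
  31: 1 × 0.051 × 0.862 = 0.04396
  32: 1 × 0.040 × 0.850 = 0.03400
  33: 1 × 0.033 × 0.847 = 0.02795
Sum = 0.85261
NRR = 0.49020 × 0.85261 = 0.41795
With NRR below 1 the population is below replacement fertility.

0.418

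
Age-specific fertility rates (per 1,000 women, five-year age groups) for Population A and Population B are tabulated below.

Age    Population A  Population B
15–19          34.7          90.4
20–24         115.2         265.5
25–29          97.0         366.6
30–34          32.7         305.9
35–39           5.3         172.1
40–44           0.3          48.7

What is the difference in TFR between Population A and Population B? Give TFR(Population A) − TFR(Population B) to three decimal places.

Population A:
  Sum of ASFRs = 34.7 + 115.2 + 97.0 + 32.7 + 5.3 + 0.3 = 285.2
  TFR = 5 × 285.2 / 1000 = 1.426
Population B:
  Sum of ASFRs = 90.4 + 265.5 + 366.6 + 305.9 + 172.1 + 48.7 = 1249.2
  TFR = 5 × 1249.2 / 1000 = 6.246
Difference = 1.426 − 6.246 = -4.82

-4.820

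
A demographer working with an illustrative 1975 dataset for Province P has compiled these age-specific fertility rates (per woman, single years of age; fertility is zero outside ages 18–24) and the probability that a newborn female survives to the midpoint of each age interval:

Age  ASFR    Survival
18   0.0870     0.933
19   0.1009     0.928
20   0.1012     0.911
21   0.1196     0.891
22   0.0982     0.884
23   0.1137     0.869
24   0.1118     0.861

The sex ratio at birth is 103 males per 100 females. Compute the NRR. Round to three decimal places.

0.323

Proportion female at birth = 100 / (100 + 103) = 0.49261.
Survival-weighted fertility by age (1·fₓ·Sₓ):
  18: 1 × 0.0870 × 0.933 = 0.08117
  19: 1 × 0.1009 × 0.928 = 0.09364
  20: 1 × 0.1012 × 0.911 = 0.09219
  21: 1 × 0.1196 × 0.891 = 0.10656
  22: 1 × 0.0982 × 0.884 = 0.08681
  23: 1 × 0.1137 × 0.869 = 0.09881
  24: 1 × 0.1118 × 0.861 = 0.09626
Sum = 0.65544
NRR = 0.49261 × 0.65544 = 0.32288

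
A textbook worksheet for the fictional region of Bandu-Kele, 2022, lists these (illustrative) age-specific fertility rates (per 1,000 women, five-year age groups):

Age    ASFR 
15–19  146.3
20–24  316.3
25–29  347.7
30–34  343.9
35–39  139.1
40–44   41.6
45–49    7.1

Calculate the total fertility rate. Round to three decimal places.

Sum of ASFRs = 146.3 + 316.3 + 347.7 + 343.9 + 139.1 + 41.6 + 7.1 = 1342.0
TFR = 5 × 1342.0 / 1000 = 6.71

6.710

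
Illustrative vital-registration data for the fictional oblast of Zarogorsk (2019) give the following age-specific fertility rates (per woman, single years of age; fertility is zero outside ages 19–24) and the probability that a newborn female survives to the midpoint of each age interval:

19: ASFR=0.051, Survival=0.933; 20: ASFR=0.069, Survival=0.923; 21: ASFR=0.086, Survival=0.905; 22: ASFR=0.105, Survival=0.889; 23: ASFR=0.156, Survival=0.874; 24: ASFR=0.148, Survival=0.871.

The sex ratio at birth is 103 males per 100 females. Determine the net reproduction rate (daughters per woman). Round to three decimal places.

0.270

Proportion female at birth = 100 / (100 + 103) = 0.49261.
Survival-weighted fertility by age (1·fₓ·Sₓ):
  19: 1 × 0.051 × 0.933 = 0.04758
  20: 1 × 0.069 × 0.923 = 0.06369
  21: 1 × 0.086 × 0.905 = 0.07783
  22: 1 × 0.105 × 0.889 = 0.09335
  23: 1 × 0.156 × 0.874 = 0.13634
  24: 1 × 0.148 × 0.871 = 0.12891
Sum = 0.54770
NRR = 0.49261 × 0.54770 = 0.26980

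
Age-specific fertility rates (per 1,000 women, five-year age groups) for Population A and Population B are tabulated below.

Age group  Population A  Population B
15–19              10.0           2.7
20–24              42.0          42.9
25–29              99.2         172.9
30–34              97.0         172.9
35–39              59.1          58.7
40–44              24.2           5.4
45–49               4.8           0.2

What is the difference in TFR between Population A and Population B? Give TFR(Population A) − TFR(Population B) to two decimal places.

-0.60

Population A:
  Sum of ASFRs = 10.0 + 42.0 + 99.2 + 97.0 + 59.1 + 24.2 + 4.8 = 336.3
  TFR = 5 × 336.3 / 1000 = 1.6815
Population B:
  Sum of ASFRs = 2.7 + 42.9 + 172.9 + 172.9 + 58.7 + 5.4 + 0.2 = 455.7
  TFR = 5 × 455.7 / 1000 = 2.2785
Difference = 1.6815 − 2.2785 = -0.597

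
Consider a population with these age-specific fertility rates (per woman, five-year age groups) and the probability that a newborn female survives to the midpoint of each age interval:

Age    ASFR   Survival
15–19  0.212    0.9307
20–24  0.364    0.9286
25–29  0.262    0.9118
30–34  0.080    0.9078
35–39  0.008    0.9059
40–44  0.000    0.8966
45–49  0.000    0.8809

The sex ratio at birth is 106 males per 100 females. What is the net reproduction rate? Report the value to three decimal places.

Proportion female at birth = 100 / (100 + 106) = 0.48544.
Weighting each age-specific rate by interval width and survival:
  15–19: 5 × 0.212 × 0.9307 = 0.98654
  20–24: 5 × 0.364 × 0.9286 = 1.69005
  25–29: 5 × 0.262 × 0.9118 = 1.19446
  30–34: 5 × 0.080 × 0.9078 = 0.36312
  35–39: 5 × 0.008 × 0.9059 = 0.03624
  40–44: 5 × 0.000 × 0.8966 = 0.00000
  45–49: 5 × 0.000 × 0.8809 = 0.00000
Sum = 4.27041
NRR = 0.48544 × 4.27041 = 2.07303

2.073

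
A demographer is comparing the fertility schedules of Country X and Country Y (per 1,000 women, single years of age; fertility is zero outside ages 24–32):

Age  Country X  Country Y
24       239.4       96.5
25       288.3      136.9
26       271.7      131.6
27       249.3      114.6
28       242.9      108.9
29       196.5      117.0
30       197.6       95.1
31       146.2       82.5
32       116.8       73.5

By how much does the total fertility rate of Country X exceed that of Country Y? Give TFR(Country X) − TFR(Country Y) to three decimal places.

0.992

Country X:
  Sum of ASFRs = 239.4 + 288.3 + 271.7 + 249.3 + 242.9 + 196.5 + 197.6 + 146.2 + 116.8 = 1948.7
  TFR = 1948.7 / 1000 = 1.9487
Country Y:
  Sum of ASFRs = 96.5 + 136.9 + 131.6 + 114.6 + 108.9 + 117.0 + 95.1 + 82.5 + 73.5 = 956.6
  TFR = 956.6 / 1000 = 0.9566
Difference = 1.9487 − 0.9566 = 0.9921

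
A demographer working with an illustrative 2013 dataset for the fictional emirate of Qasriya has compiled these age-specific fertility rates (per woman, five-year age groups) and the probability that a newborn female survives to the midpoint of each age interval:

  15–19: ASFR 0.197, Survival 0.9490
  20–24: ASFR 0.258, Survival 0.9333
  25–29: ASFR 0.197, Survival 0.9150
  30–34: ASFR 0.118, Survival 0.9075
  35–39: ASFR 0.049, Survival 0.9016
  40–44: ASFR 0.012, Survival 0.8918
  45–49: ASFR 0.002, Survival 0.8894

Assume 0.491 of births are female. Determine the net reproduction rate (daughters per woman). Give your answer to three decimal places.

1.895

Proportion female at birth = 0.491.
Per-age-group product (5 × ASFR × survival probability):
  15–19: 5 × 0.197 × 0.9490 = 0.93477
  20–24: 5 × 0.258 × 0.9333 = 1.20396
  25–29: 5 × 0.197 × 0.9150 = 0.90128
  30–34: 5 × 0.118 × 0.9075 = 0.53543
  35–39: 5 × 0.049 × 0.9016 = 0.22089
  40–44: 5 × 0.012 × 0.8918 = 0.05351
  45–49: 5 × 0.002 × 0.8894 = 0.00889
Sum = 3.85873
NRR = 0.491 × 3.85873 = 1.89464
An NRR exceeding 1 indicates intrinsic growth under these rates.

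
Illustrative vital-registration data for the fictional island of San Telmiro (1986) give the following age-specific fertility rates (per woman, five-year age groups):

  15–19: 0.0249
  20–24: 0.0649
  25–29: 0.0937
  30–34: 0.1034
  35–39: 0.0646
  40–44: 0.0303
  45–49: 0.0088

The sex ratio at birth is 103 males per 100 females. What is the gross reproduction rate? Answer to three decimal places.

Proportion female at birth = 100 / (100 + 103) = 0.49261.
Sum of ASFRs = 0.0249 + 0.0649 + 0.0937 + 0.1034 + 0.0646 + 0.0303 + 0.0088 = 0.3906
TFR = 5 × 0.3906 = 1.953
GRR = 0.49261 × 1.953 = 0.96207

0.962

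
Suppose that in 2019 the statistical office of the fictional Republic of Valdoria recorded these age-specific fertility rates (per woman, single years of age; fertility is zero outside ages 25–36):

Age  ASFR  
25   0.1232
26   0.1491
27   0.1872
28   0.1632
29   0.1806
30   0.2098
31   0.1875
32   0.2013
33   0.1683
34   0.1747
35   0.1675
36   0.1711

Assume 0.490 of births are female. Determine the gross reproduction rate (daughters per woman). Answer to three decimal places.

Proportion female at birth = 0.490.
Sum of ASFRs = 0.1232 + 0.1491 + 0.1872 + 0.1632 + 0.1806 + 0.2098 + 0.1875 + 0.2013 + 0.1683 + 0.1747 + 0.1675 + 0.1711 = 2.0835
TFR = 2.0835
GRR = 0.490 × 2.0835 = 1.02092

1.021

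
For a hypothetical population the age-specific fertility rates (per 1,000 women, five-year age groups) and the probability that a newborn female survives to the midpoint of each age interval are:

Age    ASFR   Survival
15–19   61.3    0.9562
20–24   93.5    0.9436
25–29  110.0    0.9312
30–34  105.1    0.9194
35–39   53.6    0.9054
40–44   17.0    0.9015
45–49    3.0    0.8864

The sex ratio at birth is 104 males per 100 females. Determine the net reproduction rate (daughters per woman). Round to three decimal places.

Proportion female at birth = 100 / (100 + 104) = 0.49020.
Per-age-group product (5 × ASFR × survival probability):
  15–19: 5 × 61.3/1000 × 0.9562 = 0.29308
  20–24: 5 × 93.5/1000 × 0.9436 = 0.44113
  25–29: 5 × 110.0/1000 × 0.9312 = 0.51216
  30–34: 5 × 105.1/1000 × 0.9194 = 0.48314
  35–39: 5 × 53.6/1000 × 0.9054 = 0.24265
  40–44: 5 × 17.0/1000 × 0.9015 = 0.07663
  45–49: 5 × 3.0/1000 × 0.8864 = 0.01330
Sum = 2.06209
NRR = 0.49020 × 2.06209 = 1.01084
With NRR above 1 the population is above replacement fertility.

1.011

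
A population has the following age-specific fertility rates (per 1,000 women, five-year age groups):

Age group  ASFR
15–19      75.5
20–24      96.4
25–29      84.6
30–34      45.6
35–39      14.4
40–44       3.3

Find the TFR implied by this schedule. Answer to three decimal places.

1.599

Sum of ASFRs = 75.5 + 96.4 + 84.6 + 45.6 + 14.4 + 3.3 = 319.8
TFR = 5 × 319.8 / 1000 = 1.599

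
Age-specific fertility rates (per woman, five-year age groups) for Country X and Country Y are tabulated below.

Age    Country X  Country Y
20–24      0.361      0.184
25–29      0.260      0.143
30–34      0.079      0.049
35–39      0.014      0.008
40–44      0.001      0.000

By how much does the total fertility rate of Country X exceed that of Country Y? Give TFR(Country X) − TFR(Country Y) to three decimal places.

1.655

Country X:
  Sum of ASFRs = 0.361 + 0.260 + 0.079 + 0.014 + 0.001 = 0.715
  TFR = 5 × 0.715 = 3.575
Country Y:
  Sum of ASFRs = 0.184 + 0.143 + 0.049 + 0.008 + 0.000 = 0.384
  TFR = 5 × 0.384 = 1.92
Difference = 3.575 − 1.92 = 1.655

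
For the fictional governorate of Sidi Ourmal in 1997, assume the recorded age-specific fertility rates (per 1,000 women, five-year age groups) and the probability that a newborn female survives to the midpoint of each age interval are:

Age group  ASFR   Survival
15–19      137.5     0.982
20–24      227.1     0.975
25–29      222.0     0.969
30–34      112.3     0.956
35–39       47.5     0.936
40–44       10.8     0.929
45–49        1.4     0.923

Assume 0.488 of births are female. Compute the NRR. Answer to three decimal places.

Proportion female at birth = 0.488.
Survival-weighted fertility by age (5·fₓ·Sₓ):
  15–19: 5 × 137.5/1000 × 0.982 = 0.67513
  20–24: 5 × 227.1/1000 × 0.975 = 1.10711
  25–29: 5 × 222.0/1000 × 0.969 = 1.07559
  30–34: 5 × 112.3/1000 × 0.956 = 0.53679
  35–39: 5 × 47.5/1000 × 0.936 = 0.22230
  40–44: 5 × 10.8/1000 × 0.929 = 0.05017
  45–49: 5 × 1.4/1000 × 0.923 = 0.00646
Sum = 3.67355
NRR = 0.488 × 3.67355 = 1.79269

1.793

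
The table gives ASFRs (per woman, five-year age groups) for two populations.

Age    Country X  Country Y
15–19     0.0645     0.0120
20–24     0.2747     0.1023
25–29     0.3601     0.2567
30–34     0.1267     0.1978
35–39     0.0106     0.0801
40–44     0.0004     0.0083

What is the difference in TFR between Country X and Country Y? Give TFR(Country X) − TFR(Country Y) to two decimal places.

Country X:
  Sum of ASFRs = 0.0645 + 0.2747 + 0.3601 + 0.1267 + 0.0106 + 0.0004 = 0.8370
  TFR = 5 × 0.8370 = 4.185
Country Y:
  Sum of ASFRs = 0.0120 + 0.1023 + 0.2567 + 0.1978 + 0.0801 + 0.0083 = 0.6572
  TFR = 5 × 0.6572 = 3.286
Difference = 4.185 − 3.286 = 0.899

0.90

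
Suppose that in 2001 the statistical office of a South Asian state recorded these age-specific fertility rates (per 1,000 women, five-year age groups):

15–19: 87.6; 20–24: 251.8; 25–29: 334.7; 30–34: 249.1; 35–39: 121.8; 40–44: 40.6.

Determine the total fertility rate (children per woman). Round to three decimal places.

5.428

Sum of ASFRs = 87.6 + 251.8 + 334.7 + 249.1 + 121.8 + 40.6 = 1085.6
TFR = 5 × 1085.6 / 1000 = 5.428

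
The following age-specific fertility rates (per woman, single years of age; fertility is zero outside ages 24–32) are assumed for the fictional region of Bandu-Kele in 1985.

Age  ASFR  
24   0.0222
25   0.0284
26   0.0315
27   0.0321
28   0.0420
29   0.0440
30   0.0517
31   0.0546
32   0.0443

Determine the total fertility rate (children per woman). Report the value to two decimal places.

Sum of ASFRs = 0.0222 + 0.0284 + 0.0315 + 0.0321 + 0.0420 + 0.0440 + 0.0517 + 0.0546 + 0.0443 = 0.3508
TFR = 0.3508

0.35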